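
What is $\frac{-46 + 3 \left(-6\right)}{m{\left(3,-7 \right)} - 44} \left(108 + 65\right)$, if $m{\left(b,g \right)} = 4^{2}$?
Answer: $\frac{2768}{7} \approx 395.43$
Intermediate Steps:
$m{\left(b,g \right)} = 16$
$\frac{-46 + 3 \left(-6\right)}{m{\left(3,-7 \right)} - 44} \left(108 + 65\right) = \frac{-46 + 3 \left(-6\right)}{16 - 44} \left(108 + 65\right) = \frac{-46 - 18}{-28} \cdot 173 = \left(-64\right) \left(- \frac{1}{28}\right) 173 = \frac{16}{7} \cdot 173 = \frac{2768}{7}$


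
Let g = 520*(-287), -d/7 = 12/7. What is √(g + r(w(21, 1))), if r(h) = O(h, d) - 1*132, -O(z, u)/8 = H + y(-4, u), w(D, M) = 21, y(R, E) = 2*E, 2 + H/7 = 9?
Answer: 2*I*√37393 ≈ 386.75*I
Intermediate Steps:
H = 49 (H = -14 + 7*9 = -14 + 63 = 49)
d = -12 (d = -84/7 = -7*12/7 = -12)
g = -149240
O(z, u) = -392 - 16*u (O(z, u) = -8*(49 + 2*u) = -392 - 16*u)
r(h) = -332 (r(h) = (-392 - 16*(-12)) - 1*132 = (-392 + 192) - 132 = -200 - 132 = -332)
√(g + r(w(21, 1))) = √(-149240 - 332) = √(-149572) = 2*I*√37393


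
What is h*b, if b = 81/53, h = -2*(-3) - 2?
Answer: 324/53 ≈ 6.1132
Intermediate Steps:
h = 4 (h = 6 - 2 = 4)
b = 81/53 (b = 81*(1/53) = 81/53 ≈ 1.5283)
h*b = 4*(81/53) = 324/53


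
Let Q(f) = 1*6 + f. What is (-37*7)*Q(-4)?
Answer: -518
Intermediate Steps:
Q(f) = 6 + f
(-37*7)*Q(-4) = (-37*7)*(6 - 4) = -259*2 = -518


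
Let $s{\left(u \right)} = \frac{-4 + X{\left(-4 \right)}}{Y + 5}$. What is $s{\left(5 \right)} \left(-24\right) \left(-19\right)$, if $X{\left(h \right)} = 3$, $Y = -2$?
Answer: $-152$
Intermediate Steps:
$s{\left(u \right)} = - \frac{1}{3}$ ($s{\left(u \right)} = \frac{-4 + 3}{-2 + 5} = - \frac{1}{3}$)
$s{\left(5 \right)} \left(-24\right) \left(-19\right) = \left(- \frac{1}{3}\right) \left(-24\right) \left(-19\right) = 8 \left(-19\right) = -152$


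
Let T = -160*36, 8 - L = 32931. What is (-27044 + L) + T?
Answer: -65727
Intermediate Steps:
L = -32923 (L = 8 - 1*32931 = 8 - 32931 = -32923)
T = -5760
(-27044 + L) + T = (-27044 - 32923) - 5760 = -59967 - 5760 = -65727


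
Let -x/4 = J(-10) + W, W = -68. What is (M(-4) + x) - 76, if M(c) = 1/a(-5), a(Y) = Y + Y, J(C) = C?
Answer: 2359/10 ≈ 235.90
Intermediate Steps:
a(Y) = 2*Y
x = 312 (x = -4*(-10 - 68) = -4*(-78) = 312)
M(c) = -⅒ (M(c) = 1/(2*(-5)) = 1/(-10) = -⅒)
(M(-4) + x) - 76 = (-⅒ + 312) - 76 = 3119/10 - 76 = 2359/10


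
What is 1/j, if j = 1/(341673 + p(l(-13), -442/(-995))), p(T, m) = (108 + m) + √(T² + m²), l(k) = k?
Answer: 340072537/995 + 13*√991181/995 ≈ 3.4179e+5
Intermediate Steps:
p(T, m) = 108 + m + √(T² + m²)
j = 1/(340072537/995 + 13*√991181/995) (j = 1/(341673 + (108 - 442/(-995) + √((-13)² + (-442/(-995))²))) = 1/(341673 + (108 - 442*(-1/995) + √(169 + (-442*(-1/995))²))) = 1/(341673 + (108 + 442/995 + √(169 + (442/995)²))) = 1/(341673 + (108 + 442/995 + √(169 + 195364/990025))) = 1/(341673 + (108 + 442/995 + √(167509589/990025))) = 1/(341673 + (108 + 442/995 + 13*√991181/995)) = 1/(341673 + (107902/995 + 13*√991181/995)) = 1/(340072537/995 + 13*√991181/995) ≈ 2.9257e-6)
1/j = 1/(340072537/116230482667444 - 13*√991181/116230482667444)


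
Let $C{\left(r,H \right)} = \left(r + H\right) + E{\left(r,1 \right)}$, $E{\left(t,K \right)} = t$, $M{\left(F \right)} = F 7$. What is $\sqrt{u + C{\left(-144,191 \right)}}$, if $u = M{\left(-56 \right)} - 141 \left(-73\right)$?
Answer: $2 \sqrt{2451} \approx 99.015$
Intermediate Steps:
$M{\left(F \right)} = 7 F$
$u = 9901$ ($u = 7 \left(-56\right) - 141 \left(-73\right) = -392 - -10293 = -392 + 10293 = 9901$)
$C{\left(r,H \right)} = H + 2 r$ ($C{\left(r,H \right)} = \left(r + H\right) + r = \left(H + r\right) + r = H + 2 r$)
$\sqrt{u + C{\left(-144,191 \right)}} = \sqrt{9901 + \left(191 + 2 \left(-144\right)\right)} = \sqrt{9901 + \left(191 - 288\right)} = \sqrt{9901 - 97} = \sqrt{9804} = 2 \sqrt{2451}$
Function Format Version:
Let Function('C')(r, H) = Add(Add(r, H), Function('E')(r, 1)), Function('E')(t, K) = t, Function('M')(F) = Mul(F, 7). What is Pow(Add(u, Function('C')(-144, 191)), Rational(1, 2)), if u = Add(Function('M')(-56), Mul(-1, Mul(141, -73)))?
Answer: Mul(2, Pow(2451, Rational(1, 2))) ≈ 99.015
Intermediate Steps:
Function('M')(F) = Mul(7, F)
u = 9901 (u = Add(Mul(7, -56), Mul(-1, Mul(141, -73))) = Add(-392, Mul(-1, -10293)) = Add(-392, 10293) = 9901)
Function('C')(r, H) = Add(H, Mul(2, r)) (Function('C')(r, H) = Add(Add(r, H), r) = Add(Add(H, r), r) = Add(H, Mul(2, r)))
Pow(Add(u, Function('C')(-144, 191)), Rational(1, 2)) = Pow(Add(9901, Add(191, Mul(2, -144))), Rational(1, 2)) = Pow(Add(9901, Add(191, -288)), Rational(1, 2)) = Pow(Add(9901, -97), Rational(1, 2)) = Pow(9804, Rational(1, 2)) = Mul(2, Pow(2451, Rational(1, 2)))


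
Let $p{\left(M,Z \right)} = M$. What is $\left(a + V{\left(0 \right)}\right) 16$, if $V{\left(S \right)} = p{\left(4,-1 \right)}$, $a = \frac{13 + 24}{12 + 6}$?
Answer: $\frac{872}{9} \approx 96.889$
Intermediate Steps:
$a = \frac{37}{18} \approx 2.0556$
$V{\left(S \right)} = 4$
$\left(a + V{\left(0 \right)}\right) 16 = \left(\frac{37}{18} + 4\right) 16 = \frac{109}{18} \cdot 16 = \frac{872}{9}$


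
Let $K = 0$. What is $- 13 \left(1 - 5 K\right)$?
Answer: $-13$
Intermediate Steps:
$- 13 \left(1 - 5 K\right) = - 13 \left(1 - 0\right) = - 13 \left(1 + 0\right) = \left(-13\right) 1 = -13$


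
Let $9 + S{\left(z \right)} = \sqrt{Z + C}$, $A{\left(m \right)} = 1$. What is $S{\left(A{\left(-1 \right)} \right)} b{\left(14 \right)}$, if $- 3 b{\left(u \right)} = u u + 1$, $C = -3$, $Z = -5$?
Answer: $591 - \frac{394 i \sqrt{2}}{3} \approx 591.0 - 185.73 i$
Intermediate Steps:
$S{\left(z \right)} = -9 + 2 i \sqrt{2}$ ($S{\left(z \right)} = -9 + \sqrt{-5 - 3} = -9 + \sqrt{-8} = -9 + 2 i \sqrt{2}$)
$b{\left(u \right)} = - \frac{1}{3} - \frac{u^{2}}{3}$ ($b{\left(u \right)} = - \frac{u u + 1}{3} = - \frac{u^{2} + 1}{3} = - \frac{1 + u^{2}}{3} = - \frac{1}{3} - \frac{u^{2}}{3}$)
$S{\left(A{\left(-1 \right)} \right)} b{\left(14 \right)} = \left(-9 + 2 i \sqrt{2}\right) \left(- \frac{1}{3} - \frac{14^{2}}{3}\right) = \left(-9 + 2 i \sqrt{2}\right) \left(- \frac{1}{3} - \frac{196}{3}\right) = \left(-9 + 2 i \sqrt{2}\right) \left(- \frac{197}{3}\right) = 591 - \frac{394 i \sqrt{2}}{3}$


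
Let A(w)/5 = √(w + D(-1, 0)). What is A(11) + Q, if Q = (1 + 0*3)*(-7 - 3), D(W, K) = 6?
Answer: -10 + 5*√17 ≈ 10.616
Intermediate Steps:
A(w) = 5*√(6 + w) (A(w) = 5*√(w + 6) = 5*√(6 + w))
Q = -10 (Q = (1 + 0)*(-10) = 1*(-10) = -10)
A(11) + Q = 5*√(6 + 11) - 10 = 5*√17 - 10 = -10 + 5*√17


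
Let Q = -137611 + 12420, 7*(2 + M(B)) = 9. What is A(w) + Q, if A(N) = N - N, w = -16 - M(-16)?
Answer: -125191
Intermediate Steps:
M(B) = -5/7 (M(B) = -2 + (1/7)*9 = -2 + 9/7 = -5/7)
w = -107/7 (w = -16 - 1*(-5/7) = -16 + 5/7 = -107/7 ≈ -15.286)
A(N) = 0
Q = -125191
A(w) + Q = 0 - 125191 = -125191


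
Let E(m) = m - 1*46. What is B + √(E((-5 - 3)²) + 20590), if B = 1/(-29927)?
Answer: -1/29927 + 8*√322 ≈ 143.55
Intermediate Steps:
B = -1/29927 ≈ -3.3415e-5
E(m) = -46 + m (E(m) = m - 46 = -46 + m)
B + √(E((-5 - 3)²) + 20590) = -1/29927 + √((-46 + (-5 - 3)²) + 20590) = -1/29927 + √((-46 + (-8)²) + 20590) = -1/29927 + √((-46 + 64) + 20590) = -1/29927 + √(18 + 20590) = -1/29927 + √20608 = -1/29927 + 8*√322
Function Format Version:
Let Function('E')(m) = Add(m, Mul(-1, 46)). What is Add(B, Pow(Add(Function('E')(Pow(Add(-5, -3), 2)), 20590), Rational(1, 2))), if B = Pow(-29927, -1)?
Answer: Add(Rational(-1, 29927), Mul(8, Pow(322, Rational(1, 2)))) ≈ 143.55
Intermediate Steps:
B = Rational(-1, 29927) ≈ -3.3415e-5
Function('E')(m) = Add(-46, m) (Function('E')(m) = Add(m, -46) = Add(-46, m))
Add(B, Pow(Add(Function('E')(Pow(Add(-5, -3), 2)), 20590), Rational(1, 2))) = Add(Rational(-1, 29927), Pow(Add(Add(-46, Pow(Add(-5, -3), 2)), 20590), Rational(1, 2))) = Add(Rational(-1, 29927), Pow(Add(Add(-46, Pow(-8, 2)), 20590), Rational(1, 2))) = Add(Rational(-1, 29927), Pow(Add(Add(-46, 64), 20590), Rational(1, 2))) = Add(Rational(-1, 29927), Pow(Add(18, 20590), Rational(1, 2))) = Add(Rational(-1, 29927), Pow(20608, Rational(1, 2))) = Add(Rational(-1, 29927), Mul(8, Pow(322, Rational(1, 2))))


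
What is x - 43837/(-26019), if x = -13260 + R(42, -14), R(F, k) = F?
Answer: -5828395/441 ≈ -13216.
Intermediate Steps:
x = -13218 (x = -13260 + 42 = -13218)
x - 43837/(-26019) = -13218 - 43837/(-26019) = -13218 - 43837*(-1/26019) = -13218 + 743/441 = -5828395/441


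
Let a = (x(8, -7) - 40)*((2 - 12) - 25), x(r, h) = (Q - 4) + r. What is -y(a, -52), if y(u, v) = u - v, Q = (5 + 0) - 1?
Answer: -1172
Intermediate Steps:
Q = 4 (Q = 5 - 1 = 4)
x(r, h) = r (x(r, h) = (4 - 4) + r = 0 + r = r)
a = 1120 (a = (8 - 40)*((2 - 12) - 25) = -32*(-10 - 25) = -32*(-35) = 1120)
-y(a, -52) = -(1120 - 1*(-52)) = -(1120 + 52) = -1*1172 = -1172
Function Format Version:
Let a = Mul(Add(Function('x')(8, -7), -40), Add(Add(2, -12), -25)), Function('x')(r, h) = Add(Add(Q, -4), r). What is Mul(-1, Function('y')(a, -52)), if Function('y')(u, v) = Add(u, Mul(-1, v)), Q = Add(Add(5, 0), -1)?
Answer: -1172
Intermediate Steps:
Q = 4 (Q = Add(5, -1) = 4)
Function('x')(r, h) = r (Function('x')(r, h) = Add(Add(4, -4), r) = Add(0, r) = r)
a = 1120 (a = Mul(Add(8, -40), Add(Add(2, -12), -25)) = Mul(-32, Add(-10, -25)) = Mul(-32, -35) = 1120)
Mul(-1, Function('y')(a, -52)) = Mul(-1, Add(1120, Mul(-1, -52))) = Mul(-1, Add(1120, 52)) = Mul(-1, 1172) = -1172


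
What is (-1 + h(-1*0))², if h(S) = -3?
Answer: 16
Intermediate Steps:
(-1 + h(-1*0))² = (-1 - 3)² = (-4)² = 16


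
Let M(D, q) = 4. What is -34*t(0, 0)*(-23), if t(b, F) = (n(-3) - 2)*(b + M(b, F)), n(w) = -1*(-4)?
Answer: 6256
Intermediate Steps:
n(w) = 4
t(b, F) = 8 + 2*b (t(b, F) = (4 - 2)*(b + 4) = 2*(4 + b) = 8 + 2*b)
-34*t(0, 0)*(-23) = -34*(8 + 2*0)*(-23) = -34*(8 + 0)*(-23) = -34*8*(-23) = -272*(-23) = 6256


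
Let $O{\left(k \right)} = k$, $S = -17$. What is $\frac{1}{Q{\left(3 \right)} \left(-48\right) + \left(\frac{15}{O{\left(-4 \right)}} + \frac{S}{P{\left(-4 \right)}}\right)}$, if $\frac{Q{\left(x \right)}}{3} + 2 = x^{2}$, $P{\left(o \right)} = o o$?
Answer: $- \frac{16}{16205} \approx -0.00098735$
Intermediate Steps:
$P{\left(o \right)} = o^{2}$
$Q{\left(x \right)} = -6 + 3 x^{2}$
$\frac{1}{Q{\left(3 \right)} \left(-48\right) + \left(\frac{15}{O{\left(-4 \right)}} + \frac{S}{P{\left(-4 \right)}}\right)} = \frac{1}{\left(-6 + 3 \cdot 3^{2}\right) \left(-48\right) + \left(\frac{15}{-4} - \frac{17}{\left(-4\right)^{2}}\right)} = \frac{1}{\left(-6 + 3 \cdot 9\right) \left(-48\right) - \left(\frac{15}{4} + \frac{17}{16}\right)} = \frac{1}{\left(-6 + 27\right) \left(-48\right) - \frac{77}{16}} = \frac{1}{21 \left(-48\right) - \frac{77}{16}} = \frac{1}{-1008 - \frac{77}{16}} = \frac{1}{- \frac{16205}{16}} = - \frac{16}{16205}$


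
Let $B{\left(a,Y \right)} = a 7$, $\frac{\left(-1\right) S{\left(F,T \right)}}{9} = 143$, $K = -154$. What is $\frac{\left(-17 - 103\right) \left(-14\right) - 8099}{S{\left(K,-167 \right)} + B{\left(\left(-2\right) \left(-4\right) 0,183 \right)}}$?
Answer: $\frac{6419}{1287} \approx 4.9876$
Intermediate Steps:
$S{\left(F,T \right)} = -1287$ ($S{\left(F,T \right)} = \left(-9\right) 143 = -1287$)
$B{\left(a,Y \right)} = 7 a$
$\frac{\left(-17 - 103\right) \left(-14\right) - 8099}{S{\left(K,-167 \right)} + B{\left(\left(-2\right) \left(-4\right) 0,183 \right)}} = \frac{\left(-17 - 103\right) \left(-14\right) - 8099}{-1287 + 7 \left(-2\right) \left(-4\right) 0} = \frac{\left(-120\right) \left(-14\right) - 8099}{-1287 + 7 \cdot 8 \cdot 0} = \frac{1680 - 8099}{-1287 + 7 \cdot 0} = - \frac{6419}{-1287 + 0} = - \frac{6419}{-1287} = \left(-6419\right) \left(- \frac{1}{1287}\right) = \frac{6419}{1287}$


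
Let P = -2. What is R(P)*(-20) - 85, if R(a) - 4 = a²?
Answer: -245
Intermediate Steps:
R(a) = 4 + a²
R(P)*(-20) - 85 = (4 + (-2)²)*(-20) - 85 = (4 + 4)*(-20) - 85 = 8*(-20) - 85 = -160 - 85 = -245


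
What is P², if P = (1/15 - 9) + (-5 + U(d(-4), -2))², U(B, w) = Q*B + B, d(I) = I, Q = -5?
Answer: 2825761/225 ≈ 12559.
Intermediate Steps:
U(B, w) = -4*B (U(B, w) = -5*B + B = -4*B)
P = 1681/15 (P = (1/15 - 9) + (-5 - 4*(-4))² = (1/15 - 9) + (-5 + 16)² = -134/15 + 11² = -134/15 + 121 = 1681/15 ≈ 112.07)
P² = (1681/15)² = 2825761/225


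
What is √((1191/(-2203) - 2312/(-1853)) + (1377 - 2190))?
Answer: I*√46837602669674/240127 ≈ 28.501*I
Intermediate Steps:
√((1191/(-2203) - 2312/(-1853)) + (1377 - 2190)) = √((1191*(-1/2203) - 2312*(-1/1853)) - 813) = √((-1191/2203 + 136/109) - 813) = √(169789/240127 - 813) = √(-195053462/240127) = I*√46837602669674/240127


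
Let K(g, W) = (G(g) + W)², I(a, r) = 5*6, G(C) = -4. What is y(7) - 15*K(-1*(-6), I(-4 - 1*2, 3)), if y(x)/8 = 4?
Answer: -10108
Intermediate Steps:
y(x) = 32 (y(x) = 8*4 = 32)
I(a, r) = 30
K(g, W) = (-4 + W)²
y(7) - 15*K(-1*(-6), I(-4 - 1*2, 3)) = 32 - 15*(-4 + 30)² = 32 - 15*26² = 32 - 15*676 = 32 - 10140 = -10108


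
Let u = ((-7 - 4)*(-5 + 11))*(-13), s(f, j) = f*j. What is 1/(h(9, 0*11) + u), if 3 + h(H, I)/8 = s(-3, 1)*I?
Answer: 1/834 ≈ 0.0011990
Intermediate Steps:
h(H, I) = -24 - 24*I (h(H, I) = -24 + 8*((-3*1)*I) = -24 + 8*(-3*I) = -24 - 24*I)
u = 858 (u = -11*6*(-13) = -66*(-13) = 858)
1/(h(9, 0*11) + u) = 1/((-24 - 0*11) + 858) = 1/((-24 - 24*0) + 858) = 1/((-24 + 0) + 858) = 1/(-24 + 858) = 1/834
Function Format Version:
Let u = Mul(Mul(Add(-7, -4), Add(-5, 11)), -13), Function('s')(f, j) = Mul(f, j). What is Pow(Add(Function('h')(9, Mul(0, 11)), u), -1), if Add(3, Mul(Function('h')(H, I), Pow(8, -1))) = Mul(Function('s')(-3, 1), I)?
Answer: Rational(1, 834) ≈ 0.0011990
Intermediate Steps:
Function('h')(H, I) = Add(-24, Mul(-24, I)) (Function('h')(H, I) = Add(-24, Mul(8, Mul(Mul(-3, 1), I))) = Add(-24, Mul(8, Mul(-3, I))) = Add(-24, Mul(-24, I)))
u = 858 (u = Mul(Mul(-11, 6), -13) = Mul(-66, -13) = 858)
Pow(Add(Function('h')(9, Mul(0, 11)), u), -1) = Pow(Add(Add(-24, Mul(-24, Mul(0, 11))), 858), -1) = Pow(Add(Add(-24, Mul(-24, 0)), 858), -1) = Pow(Add(Add(-24, 0), 858), -1) = Pow(Add(-24, 858), -1) = Pow(834, -1) = Rational(1, 834)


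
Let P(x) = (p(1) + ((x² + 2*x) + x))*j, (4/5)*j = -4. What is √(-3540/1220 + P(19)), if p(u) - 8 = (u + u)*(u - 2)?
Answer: I*√7899317/61 ≈ 46.075*I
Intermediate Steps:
p(u) = 8 + 2*u*(-2 + u) (p(u) = 8 + (u + u)*(u - 2) = 8 + (2*u)*(-2 + u) = 8 + 2*u*(-2 + u))
j = -5 (j = (5/4)*(-4) = -5)
P(x) = -30 - 15*x - 5*x² (P(x) = ((8 - 4*1 + 2*1²) + ((x² + 2*x) + x))*(-5) = ((8 - 4 + 2*1) + (x² + 3*x))*(-5) = ((8 - 4 + 2) + (x² + 3*x))*(-5) = (6 + (x² + 3*x))*(-5) = (6 + x² + 3*x)*(-5) = -30 - 15*x - 5*x²)
√(-3540/1220 + P(19)) = √(-3540/1220 + (-30 - 15*19 - 5*19²)) = √(-3540*1/1220 + (-30 - 285 - 5*361)) = √(-177/61 + (-30 - 285 - 1805)) = √(-177/61 - 2120) = √(-129497/61) = I*√7899317/61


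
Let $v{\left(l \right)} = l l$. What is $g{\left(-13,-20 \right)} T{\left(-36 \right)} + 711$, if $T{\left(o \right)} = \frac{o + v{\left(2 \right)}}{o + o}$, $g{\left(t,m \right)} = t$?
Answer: $\frac{6347}{9} \approx 705.22$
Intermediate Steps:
$v{\left(l \right)} = l^{2}$
$T{\left(o \right)} = \frac{4 + o}{2 o}$ ($T{\left(o \right)} = \frac{o + 2^{2}}{o + o} = \frac{o + 4}{2 o} = \left(4 + o\right) \frac{1}{2 o} = \frac{4 + o}{2 o}$)
$g{\left(-13,-20 \right)} T{\left(-36 \right)} + 711 = - 13 \frac{4 - 36}{2 \left(-36\right)} + 711 = - 13 \cdot \frac{1}{2} \left(- \frac{1}{36}\right) \left(-32\right) + 711 = \left(-13\right) \frac{4}{9} + 711 = - \frac{52}{9} + 711 = \frac{6347}{9}$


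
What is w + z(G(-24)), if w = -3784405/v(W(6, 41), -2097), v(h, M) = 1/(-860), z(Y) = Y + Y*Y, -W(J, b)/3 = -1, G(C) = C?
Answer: 3254588852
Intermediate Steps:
W(J, b) = 3 (W(J, b) = -3*(-1) = 3)
z(Y) = Y + Y²
v(h, M) = -1/860
w = 3254588300 (w = -3784405/(-1/860) = -3784405*(-860) = 3254588300)
w + z(G(-24)) = 3254588300 - 24*(1 - 24) = 3254588300 - 24*(-23) = 3254588300 + 552 = 3254588852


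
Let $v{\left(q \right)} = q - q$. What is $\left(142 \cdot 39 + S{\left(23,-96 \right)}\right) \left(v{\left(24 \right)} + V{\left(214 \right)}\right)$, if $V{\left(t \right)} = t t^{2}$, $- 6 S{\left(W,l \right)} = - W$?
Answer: $\frac{162935619172}{3} \approx 5.4312 \cdot 10^{10}$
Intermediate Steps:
$S{\left(W,l \right)} = \frac{W}{6}$ ($S{\left(W,l \right)} = - \frac{\left(-1\right) W}{6} = \frac{W}{6}$)
$V{\left(t \right)} = t^{3}$
$v{\left(q \right)} = 0$
$\left(142 \cdot 39 + S{\left(23,-96 \right)}\right) \left(v{\left(24 \right)} + V{\left(214 \right)}\right) = \left(142 \cdot 39 + \frac{1}{6} \cdot 23\right) \left(0 + 214^{3}\right) = \left(5538 + \frac{23}{6}\right) \left(0 + 9800344\right) = \frac{33251}{6} \cdot 9800344 = \frac{162935619172}{3}$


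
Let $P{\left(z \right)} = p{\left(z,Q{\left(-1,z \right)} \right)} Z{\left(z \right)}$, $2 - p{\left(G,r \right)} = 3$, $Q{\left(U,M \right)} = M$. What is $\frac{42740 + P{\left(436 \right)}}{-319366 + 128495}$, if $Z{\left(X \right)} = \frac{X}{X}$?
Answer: $- \frac{42739}{190871} \approx -0.22392$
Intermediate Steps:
$p{\left(G,r \right)} = -1$ ($p{\left(G,r \right)} = 2 - 3 = -1$)
$Z{\left(X \right)} = 1$
$P{\left(z \right)} = -1$ ($P{\left(z \right)} = \left(-1\right) 1 = -1$)
$\frac{42740 + P{\left(436 \right)}}{-319366 + 128495} = \frac{42740 - 1}{-319366 + 128495} = \frac{42739}{-190871} = 42739 \left(- \frac{1}{190871}\right) = - \frac{42739}{190871}$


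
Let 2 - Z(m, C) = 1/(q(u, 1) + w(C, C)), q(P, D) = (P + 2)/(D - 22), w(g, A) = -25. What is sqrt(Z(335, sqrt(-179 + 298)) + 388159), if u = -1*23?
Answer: sqrt(55895190)/12 ≈ 623.03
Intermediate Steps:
u = -23
q(P, D) = (2 + P)/(-22 + D)
Z(m, C) = 49/24 (Z(m, C) = 2 - 1/((2 - 23)/(-22 + 1) - 25) = 2 - 1/(-21/(-21) - 25) = 2 - 1/(-1/21*(-21) - 25) = 2 - 1/(1 - 25) = 2 - 1/(-24) = 2 - 1*(-1/24) = 2 + 1/24 = 49/24)
sqrt(Z(335, sqrt(-179 + 298)) + 388159) = sqrt(49/24 + 388159) = sqrt(9315865/24) = sqrt(55895190)/12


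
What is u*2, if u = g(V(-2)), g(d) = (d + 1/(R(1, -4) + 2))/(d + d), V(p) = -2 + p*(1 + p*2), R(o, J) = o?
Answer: 13/12 ≈ 1.0833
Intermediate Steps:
V(p) = -2 + p*(1 + 2*p)
g(d) = (⅓ + d)/(2*d) (g(d) = (d + 1/(1 + 2))/(d + d) = (d + 1/3)/((2*d)) = (d + ⅓)*(1/(2*d)) = (⅓ + d)*(1/(2*d)) = (⅓ + d)/(2*d))
u = 13/24 (u = (1 + 3*(-2 - 2 + 2*(-2)²))/(6*(-2 - 2 + 2*(-2)²)) = (1 + 3*(-2 - 2 + 2*4))/(6*(-2 - 2 + 2*4)) = (1 + 3*(-2 - 2 + 8))/(6*(-2 - 2 + 8)) = (⅙)*(1 + 3*4)/4 = (⅙)*(¼)*(1 + 12) = (⅙)*(¼)*13 = 13/24 ≈ 0.54167)
u*2 = (13/24)*2 = 13/12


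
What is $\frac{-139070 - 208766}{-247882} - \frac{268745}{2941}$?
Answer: $- \frac{32797031207}{364510481} \approx -89.976$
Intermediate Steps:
$\frac{-139070 - 208766}{-247882} - \frac{268745}{2941} = \left(-139070 - 208766\right) \left(- \frac{1}{247882}\right) - \frac{268745}{2941} = \left(-347836\right) \left(- \frac{1}{247882}\right) - \frac{268745}{2941} = \frac{173918}{123941} - \frac{268745}{2941} = - \frac{32797031207}{364510481}$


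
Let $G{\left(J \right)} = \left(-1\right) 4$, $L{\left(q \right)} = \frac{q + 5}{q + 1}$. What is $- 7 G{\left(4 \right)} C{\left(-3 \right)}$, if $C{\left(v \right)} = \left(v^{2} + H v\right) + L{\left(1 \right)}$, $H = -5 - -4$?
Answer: $420$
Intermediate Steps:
$H = -1$ ($H = -5 + 4 = -1$)
$L{\left(q \right)} = \frac{5 + q}{1 + q}$
$G{\left(J \right)} = -4$
$C{\left(v \right)} = 3 + v^{2} - v$ ($C{\left(v \right)} = \left(v^{2} - v\right) + \frac{5 + 1}{1 + 1} = \left(v^{2} - v\right) + \frac{1}{2} \cdot 6 = \left(v^{2} - v\right) + 3 = 3 + v^{2} - v$)
$- 7 G{\left(4 \right)} C{\left(-3 \right)} = \left(-7\right) \left(-4\right) \left(3 + \left(-3\right)^{2} - -3\right) = 28 \left(3 + 9 + 3\right) = 28 \cdot 15 = 420$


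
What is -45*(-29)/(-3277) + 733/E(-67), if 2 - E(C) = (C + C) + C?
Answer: 73694/22939 ≈ 3.2126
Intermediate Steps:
E(C) = 2 - 3*C (E(C) = 2 - ((C + C) + C) = 2 - (2*C + C) = 2 - 3*C)
-45*(-29)/(-3277) + 733/E(-67) = -45*(-29)/(-3277) + 733/(2 - 3*(-67)) = 1305*(-1/3277) + 733/(2 + 201) = -45/113 + 733/203 = 73694/22939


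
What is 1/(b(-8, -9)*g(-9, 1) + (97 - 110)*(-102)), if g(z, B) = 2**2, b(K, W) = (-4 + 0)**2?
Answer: 1/1390 ≈ 0.00071942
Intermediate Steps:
b(K, W) = 16 (b(K, W) = (-4)**2 = 16)
g(z, B) = 4
1/(b(-8, -9)*g(-9, 1) + (97 - 110)*(-102)) = 1/(16*4 + (97 - 110)*(-102)) = 1/(64 - 13*(-102)) = 1/(64 + 1326) = 1/1390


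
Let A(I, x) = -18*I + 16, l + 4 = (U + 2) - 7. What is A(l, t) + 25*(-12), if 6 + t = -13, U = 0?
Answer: -122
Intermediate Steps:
t = -19 (t = -6 - 13 = -19)
l = -9 (l = -4 + ((0 + 2) - 7) = -4 + (2 - 7) = -4 - 5 = -9)
A(I, x) = 16 - 18*I
A(l, t) + 25*(-12) = (16 - 18*(-9)) + 25*(-12) = (16 + 162) - 300 = 178 - 300 = -122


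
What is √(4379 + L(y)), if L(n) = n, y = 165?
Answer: 8*√71 ≈ 67.409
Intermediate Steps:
√(4379 + L(y)) = √(4379 + 165) = √4544 = 8*√71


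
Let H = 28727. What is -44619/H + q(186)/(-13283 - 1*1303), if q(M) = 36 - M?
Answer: -107750614/69835337 ≈ -1.5429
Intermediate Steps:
-44619/H + q(186)/(-13283 - 1*1303) = -44619/28727 + (36 - 1*186)/(-13283 - 1*1303) = -44619*1/28727 + (36 - 186)/(-13283 - 1303) = -44619/28727 - 150/(-14586) = -44619/28727 - 150*(-1/14586) = -44619/28727 + 25/2431 = -107750614/69835337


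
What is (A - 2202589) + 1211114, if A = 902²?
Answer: -177871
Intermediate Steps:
A = 813604
(A - 2202589) + 1211114 = (813604 - 2202589) + 1211114 = -1388985 + 1211114 = -177871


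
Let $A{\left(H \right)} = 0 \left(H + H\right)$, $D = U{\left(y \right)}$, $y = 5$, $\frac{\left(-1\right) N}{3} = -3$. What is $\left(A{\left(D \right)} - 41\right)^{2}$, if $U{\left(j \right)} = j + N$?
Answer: $1681$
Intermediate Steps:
$N = 9$ ($N = \left(-3\right) \left(-3\right) = 9$)
$U{\left(j \right)} = 9 + j$ ($U{\left(j \right)} = j + 9 = 9 + j$)
$D = 14$ ($D = 9 + 5 = 14$)
$A{\left(H \right)} = 0$ ($A{\left(H \right)} = 0 \cdot 2 H = 0$)
$\left(A{\left(D \right)} - 41\right)^{2} = \left(0 - 41\right)^{2} = \left(-41\right)^{2} = 1681$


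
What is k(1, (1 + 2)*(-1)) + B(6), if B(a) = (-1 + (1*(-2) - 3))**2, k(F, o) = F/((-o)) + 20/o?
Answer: 89/3 ≈ 29.667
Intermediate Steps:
k(F, o) = 20/o - F/o (k(F, o) = F*(-1/o) + 20/o = -F/o + 20/o = 20/o - F/o)
B(a) = 36 (B(a) = (-1 + (-2 - 3))**2 = (-1 - 5)**2 = (-6)**2 = 36)
k(1, (1 + 2)*(-1)) + B(6) = (20 - 1*1)/(((1 + 2)*(-1))) + 36 = (20 - 1)/((3*(-1))) + 36 = 19/(-3) + 36 = -1/3*19 + 36 = -19/3 + 36 = 89/3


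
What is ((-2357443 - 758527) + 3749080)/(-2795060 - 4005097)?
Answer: -633110/6800157 ≈ -0.093102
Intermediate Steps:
((-2357443 - 758527) + 3749080)/(-2795060 - 4005097) = (-3115970 + 3749080)/(-6800157) = 633110*(-1/6800157) = -633110/6800157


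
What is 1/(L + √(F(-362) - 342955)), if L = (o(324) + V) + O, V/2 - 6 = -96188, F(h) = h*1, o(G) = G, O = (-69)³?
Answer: -520549/270971604718 - I*√343317/270971604718 ≈ -1.921e-6 - 2.1623e-9*I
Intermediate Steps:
O = -328509
F(h) = h
V = -192364 (V = 12 + 2*(-96188) = 12 - 192376 = -192364)
L = -520549 (L = (324 - 192364) - 328509 = -192040 - 328509 = -520549)
1/(L + √(F(-362) - 342955)) = 1/(-520549 + √(-362 - 342955)) = 1/(-520549 + √(-343317)) = 1/(-520549 + I*√343317)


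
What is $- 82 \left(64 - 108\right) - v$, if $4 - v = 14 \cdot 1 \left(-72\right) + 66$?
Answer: $2662$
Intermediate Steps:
$v = 946$ ($v = 4 - \left(14 \cdot 1 \left(-72\right) + 66\right) = 4 - \left(14 \left(-72\right) + 66\right) = 4 - \left(-1008 + 66\right) = 4 - -942 = 4 + 942 = 946$)
$- 82 \left(64 - 108\right) - v = - 82 \left(64 - 108\right) - 946 = \left(-82\right) \left(-44\right) - 946 = 3608 - 946 = 2662$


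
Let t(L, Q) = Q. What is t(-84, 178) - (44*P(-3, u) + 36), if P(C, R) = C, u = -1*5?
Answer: 274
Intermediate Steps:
u = -5
t(-84, 178) - (44*P(-3, u) + 36) = 178 - (44*(-3) + 36) = 178 - (-132 + 36) = 178 - 1*(-96) = 178 + 96 = 274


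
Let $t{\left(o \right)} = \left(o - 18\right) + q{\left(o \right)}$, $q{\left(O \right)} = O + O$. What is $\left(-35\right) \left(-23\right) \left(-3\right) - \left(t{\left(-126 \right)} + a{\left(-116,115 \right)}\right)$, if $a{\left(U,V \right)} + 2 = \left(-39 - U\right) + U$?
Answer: $-1978$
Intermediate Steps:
$q{\left(O \right)} = 2 O$
$t{\left(o \right)} = -18 + 3 o$ ($t{\left(o \right)} = \left(o - 18\right) + 2 o = \left(-18 + o\right) + 2 o = -18 + 3 o$)
$a{\left(U,V \right)} = -41$ ($a{\left(U,V \right)} = -2 + \left(\left(-39 - U\right) + U\right) = -2 - 39 = -41$)
$\left(-35\right) \left(-23\right) \left(-3\right) - \left(t{\left(-126 \right)} + a{\left(-116,115 \right)}\right) = \left(-35\right) \left(-23\right) \left(-3\right) - \left(\left(-18 + 3 \left(-126\right)\right) - 41\right) = 805 \left(-3\right) - \left(\left(-18 - 378\right) - 41\right) = -2415 - \left(-396 - 41\right) = -2415 - -437 = -2415 + 437 = -1978$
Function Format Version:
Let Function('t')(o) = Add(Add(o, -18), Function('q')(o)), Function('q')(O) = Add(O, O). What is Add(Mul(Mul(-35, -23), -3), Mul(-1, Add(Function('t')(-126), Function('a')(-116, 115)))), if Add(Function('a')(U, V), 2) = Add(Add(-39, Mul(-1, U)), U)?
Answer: -1978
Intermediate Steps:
Function('q')(O) = Mul(2, O)
Function('t')(o) = Add(-18, Mul(3, o)) (Function('t')(o) = Add(Add(o, -18), Mul(2, o)) = Add(Add(-18, o), Mul(2, o)) = Add(-18, Mul(3, o)))
Function('a')(U, V) = -41 (Function('a')(U, V) = Add(-2, Add(Add(-39, Mul(-1, U)), U)) = Add(-2, -39) = -41)
Add(Mul(Mul(-35, -23), -3), Mul(-1, Add(Function('t')(-126), Function('a')(-116, 115)))) = Add(Mul(Mul(-35, -23), -3), Mul(-1, Add(Add(-18, Mul(3, -126)), -41))) = Add(Mul(805, -3), Mul(-1, Add(Add(-18, -378), -41))) = Add(-2415, Mul(-1, Add(-396, -41))) = Add(-2415, Mul(-1, -437)) = Add(-2415, 437) = -1978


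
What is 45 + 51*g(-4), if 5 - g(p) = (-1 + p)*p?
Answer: -720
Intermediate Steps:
g(p) = 5 - p*(-1 + p) (g(p) = 5 - (-1 + p)*p = 5 - p*(-1 + p))
45 + 51*g(-4) = 45 + 51*(5 - 4 - 1*(-4)²) = 45 + 51*(5 - 4 - 1*16) = 45 + 51*(5 - 4 - 16) = 45 + 51*(-15) = 45 - 765 = -720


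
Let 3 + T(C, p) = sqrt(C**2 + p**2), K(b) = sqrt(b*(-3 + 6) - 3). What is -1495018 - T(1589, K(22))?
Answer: -1495015 - 2*sqrt(631246) ≈ -1.4966e+6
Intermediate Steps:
K(b) = sqrt(-3 + 3*b) (K(b) = sqrt(b*3 - 3) = sqrt(3*b - 3) = sqrt(-3 + 3*b))
T(C, p) = -3 + sqrt(C**2 + p**2)
-1495018 - T(1589, K(22)) = -1495018 - (-3 + sqrt(1589**2 + (sqrt(-3 + 3*22))**2)) = -1495018 - (-3 + sqrt(2524921 + (sqrt(-3 + 66))**2)) = -1495018 - (-3 + sqrt(2524921 + (sqrt(63))**2)) = -1495018 - (-3 + sqrt(2524921 + (3*sqrt(7))**2)) = -1495018 - (-3 + sqrt(2524921 + 63)) = -1495018 - (-3 + sqrt(2524984)) = -1495018 - (-3 + 2*sqrt(631246)) = -1495018 + (3 - 2*sqrt(631246)) = -1495015 - 2*sqrt(631246)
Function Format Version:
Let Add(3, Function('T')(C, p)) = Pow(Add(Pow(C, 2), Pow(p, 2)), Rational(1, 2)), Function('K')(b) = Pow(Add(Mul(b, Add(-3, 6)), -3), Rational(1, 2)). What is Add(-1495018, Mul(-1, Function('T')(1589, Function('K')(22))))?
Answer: Add(-1495015, Mul(-2, Pow(631246, Rational(1, 2)))) ≈ -1.4966e+6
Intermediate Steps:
Function('K')(b) = Pow(Add(-3, Mul(3, b)), Rational(1, 2)) (Function('K')(b) = Pow(Add(Mul(b, 3), -3), Rational(1, 2)) = Pow(Add(Mul(3, b), -3), Rational(1, 2)) = Pow(Add(-3, Mul(3, b)), Rational(1, 2)))
Function('T')(C, p) = Add(-3, Pow(Add(Pow(C, 2), Pow(p, 2)), Rational(1, 2)))
Add(-1495018, Mul(-1, Function('T')(1589, Function('K')(22)))) = Add(-1495018, Mul(-1, Add(-3, Pow(Add(Pow(1589, 2), Pow(Pow(Add(-3, Mul(3, 22)), Rational(1, 2)), 2)), Rational(1, 2))))) = Add(-1495018, Mul(-1, Add(-3, Pow(Add(2524921, Pow(Pow(Add(-3, 66), Rational(1, 2)), 2)), Rational(1, 2))))) = Add(-1495018, Mul(-1, Add(-3, Pow(Add(2524921, Pow(Pow(63, Rational(1, 2)), 2)), Rational(1, 2))))) = Add(-1495018, Mul(-1, Add(-3, Pow(Add(2524921, Pow(Mul(3, Pow(7, Rational(1, 2))), 2)), Rational(1, 2))))) = Add(-1495018, Mul(-1, Add(-3, Pow(Add(2524921, 63), Rational(1, 2))))) = Add(-1495018, Mul(-1, Add(-3, Pow(2524984, Rational(1, 2))))) = Add(-1495018, Mul(-1, Add(-3, Mul(2, Pow(631246, Rational(1, 2)))))) = Add(-1495018, Add(3, Mul(-2, Pow(631246, Rational(1, 2))))) = Add(-1495015, Mul(-2, Pow(631246, Rational(1, 2))))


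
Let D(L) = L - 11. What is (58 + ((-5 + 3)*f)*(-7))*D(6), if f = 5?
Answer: -640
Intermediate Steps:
D(L) = -11 + L
(58 + ((-5 + 3)*f)*(-7))*D(6) = (58 + ((-5 + 3)*5)*(-7))*(-11 + 6) = (58 - 2*5*(-7))*(-5) = (58 - 10*(-7))*(-5) = (58 + 70)*(-5) = 128*(-5) = -640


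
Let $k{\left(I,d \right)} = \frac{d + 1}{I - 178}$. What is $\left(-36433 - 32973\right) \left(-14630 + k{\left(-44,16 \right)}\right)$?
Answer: $\frac{112711075531}{111} \approx 1.0154 \cdot 10^{9}$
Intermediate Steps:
$k{\left(I,d \right)} = \frac{1 + d}{-178 + I}$
$\left(-36433 - 32973\right) \left(-14630 + k{\left(-44,16 \right)}\right) = \left(-36433 - 32973\right) \left(-14630 + \frac{1 + 16}{-178 - 44}\right) = - 69406 \left(-14630 + \frac{1}{-222} \cdot 17\right) = - 69406 \left(-14630 - \frac{17}{222}\right) = \left(-69406\right) \left(- \frac{3247877}{222}\right) = \frac{112711075531}{111}$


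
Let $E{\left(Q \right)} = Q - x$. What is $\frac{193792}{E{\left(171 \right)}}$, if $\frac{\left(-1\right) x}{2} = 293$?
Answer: $256$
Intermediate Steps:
$x = -586$ ($x = \left(-2\right) 293 = -586$)
$E{\left(Q \right)} = 586 + Q$ ($E{\left(Q \right)} = Q - -586 = Q + 586 = 586 + Q$)
$\frac{193792}{E{\left(171 \right)}} = \frac{193792}{586 + 171} = \frac{193792}{757} = 193792 \cdot \frac{1}{757} = 256$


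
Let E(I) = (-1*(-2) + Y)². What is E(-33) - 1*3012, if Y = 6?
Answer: -2948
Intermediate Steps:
E(I) = 64 (E(I) = (-1*(-2) + 6)² = (2 + 6)² = 8² = 64)
E(-33) - 1*3012 = 64 - 1*3012 = 64 - 3012 = -2948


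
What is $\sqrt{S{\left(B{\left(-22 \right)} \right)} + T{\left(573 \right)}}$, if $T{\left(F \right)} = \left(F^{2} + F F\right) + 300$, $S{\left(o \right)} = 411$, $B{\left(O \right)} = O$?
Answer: $3 \sqrt{73041} \approx 810.78$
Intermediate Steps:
$T{\left(F \right)} = 300 + 2 F^{2}$ ($T{\left(F \right)} = \left(F^{2} + F^{2}\right) + 300 = 2 F^{2} + 300 = 300 + 2 F^{2}$)
$\sqrt{S{\left(B{\left(-22 \right)} \right)} + T{\left(573 \right)}} = \sqrt{411 + \left(300 + 2 \cdot 573^{2}\right)} = \sqrt{411 + \left(300 + 2 \cdot 328329\right)} = \sqrt{411 + \left(300 + 656658\right)} = \sqrt{411 + 656958} = \sqrt{657369} = 3 \sqrt{73041}$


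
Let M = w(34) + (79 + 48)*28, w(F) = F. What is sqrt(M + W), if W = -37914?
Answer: 2*I*sqrt(8581) ≈ 185.27*I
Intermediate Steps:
M = 3590 (M = 34 + (79 + 48)*28 = 34 + 127*28 = 34 + 3556 = 3590)
sqrt(M + W) = sqrt(3590 - 37914) = sqrt(-34324) = 2*I*sqrt(8581)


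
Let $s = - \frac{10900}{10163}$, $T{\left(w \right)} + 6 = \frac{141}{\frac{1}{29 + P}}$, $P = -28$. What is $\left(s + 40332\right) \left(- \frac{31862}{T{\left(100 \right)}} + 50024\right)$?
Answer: $\frac{2754980030591648}{1372005} \approx 2.008 \cdot 10^{9}$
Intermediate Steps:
$T{\left(w \right)} = 135$ ($T{\left(w \right)} = -6 + \frac{141}{\frac{1}{29 - 28}} = -6 + \frac{141}{1^{-1}} = -6 + \frac{141}{1} = -6 + 141 \cdot 1 = -6 + 141 = 135$)
$s = - \frac{10900}{10163}$ ($s = \left(-10900\right) \frac{1}{10163} = - \frac{10900}{10163} \approx -1.0725$)
$\left(s + 40332\right) \left(- \frac{31862}{T{\left(100 \right)}} + 50024\right) = \left(- \frac{10900}{10163} + 40332\right) \left(- \frac{31862}{135} + 50024\right) = \frac{409883216 \left(\left(-31862\right) \frac{1}{135} + 50024\right)}{10163} = \frac{409883216 \left(- \frac{31862}{135} + 50024\right)}{10163} = \frac{409883216}{10163} \cdot \frac{6721378}{135} = \frac{2754980030591648}{1372005}$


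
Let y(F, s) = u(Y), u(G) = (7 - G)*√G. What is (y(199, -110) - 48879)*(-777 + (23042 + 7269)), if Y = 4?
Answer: -1443415182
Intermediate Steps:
u(G) = √G*(7 - G)
y(F, s) = 6 (y(F, s) = √4*(7 - 1*4) = 2*(7 - 4) = 2*3 = 6)
(y(199, -110) - 48879)*(-777 + (23042 + 7269)) = (6 - 48879)*(-777 + (23042 + 7269)) = -48873*(-777 + 30311) = -48873*29534 = -1443415182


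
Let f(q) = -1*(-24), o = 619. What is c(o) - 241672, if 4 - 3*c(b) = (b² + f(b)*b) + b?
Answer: -1123648/3 ≈ -3.7455e+5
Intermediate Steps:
f(q) = 24
c(b) = 4/3 - 25*b/3 - b²/3 (c(b) = 4/3 - ((b² + 24*b) + b)/3 = 4/3 - (b² + 25*b)/3 = 4/3 + (-25*b/3 - b²/3) = 4/3 - 25*b/3 - b²/3)
c(o) - 241672 = (4/3 - 25/3*619 - ⅓*619²) - 241672 = (4/3 - 15475/3 - ⅓*383161) - 241672 = (4/3 - 15475/3 - 383161/3) - 241672 = -398632/3 - 241672 = -1123648/3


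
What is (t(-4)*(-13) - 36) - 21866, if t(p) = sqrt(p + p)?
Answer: -21902 - 26*I*sqrt(2) ≈ -21902.0 - 36.77*I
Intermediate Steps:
t(p) = sqrt(2)*sqrt(p) (t(p) = sqrt(2*p) = sqrt(2)*sqrt(p))
(t(-4)*(-13) - 36) - 21866 = ((sqrt(2)*sqrt(-4))*(-13) - 36) - 21866 = ((sqrt(2)*(2*I))*(-13) - 36) - 21866 = ((2*I*sqrt(2))*(-13) - 36) - 21866 = (-26*I*sqrt(2) - 36) - 21866 = (-36 - 26*I*sqrt(2)) - 21866 = -21902 - 26*I*sqrt(2)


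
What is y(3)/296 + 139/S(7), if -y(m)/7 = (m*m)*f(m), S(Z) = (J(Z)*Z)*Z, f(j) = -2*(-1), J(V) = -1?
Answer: -23659/7252 ≈ -3.2624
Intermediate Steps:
f(j) = 2
S(Z) = -Z**2 (S(Z) = (-Z)*Z = -Z**2)
y(m) = -14*m**2 (y(m) = -7*m*m*2 = -7*m**2*2 = -14*m**2)
y(3)/296 + 139/S(7) = -14*3**2/296 + 139/((-1*7**2)) = -14*9*(1/296) + 139/((-1*49)) = -126*1/296 + 139/(-49) = -63/148 + 139*(-1/49) = -63/148 - 139/49 = -23659/7252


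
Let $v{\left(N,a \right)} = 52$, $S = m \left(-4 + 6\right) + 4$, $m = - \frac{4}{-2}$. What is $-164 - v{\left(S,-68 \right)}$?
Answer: $-216$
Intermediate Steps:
$m = 2$ ($m = \left(-4\right) \left(- \frac{1}{2}\right) = 2$)
$S = 8$ ($S = 2 \left(-4 + 6\right) + 4 = 2 \cdot 2 + 4 = 4 + 4 = 8$)
$-164 - v{\left(S,-68 \right)} = -164 - 52 = -216$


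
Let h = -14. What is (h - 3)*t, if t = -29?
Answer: 493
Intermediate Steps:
(h - 3)*t = (-14 - 3)*(-29) = -17*(-29) = 493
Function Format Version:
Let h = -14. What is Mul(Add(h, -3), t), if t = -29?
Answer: 493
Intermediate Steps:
Mul(Add(h, -3), t) = Mul(Add(-14, -3), -29) = Mul(-17, -29) = 493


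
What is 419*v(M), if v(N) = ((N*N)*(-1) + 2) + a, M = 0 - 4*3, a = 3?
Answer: -58241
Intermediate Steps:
M = -12 (M = 0 - 12 = -12)
v(N) = 5 - N² (v(N) = ((N*N)*(-1) + 2) + 3 = (N²*(-1) + 2) + 3 = (-N² + 2) + 3 = (2 - N²) + 3 = 5 - N²)
419*v(M) = 419*(5 - 1*(-12)²) = 419*(5 - 1*144) = 419*(5 - 144) = 419*(-139) = -58241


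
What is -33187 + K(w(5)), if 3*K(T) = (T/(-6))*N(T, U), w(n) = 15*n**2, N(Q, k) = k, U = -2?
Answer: -99436/3 ≈ -33145.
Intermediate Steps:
K(T) = T/9 (K(T) = ((T/(-6))*(-2))/3 = ((T*(-1/6))*(-2))/3 = (-T/6*(-2))/3 = (T/3)/3 = T/9)
-33187 + K(w(5)) = -33187 + (15*5**2)/9 = -33187 + (15*25)/9 = -33187 + (1/9)*375 = -33187 + 125/3 = -99436/3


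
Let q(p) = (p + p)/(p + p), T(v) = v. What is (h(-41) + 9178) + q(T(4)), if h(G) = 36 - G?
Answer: 9256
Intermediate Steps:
q(p) = 1 (q(p) = (2*p)/((2*p)) = (2*p)*(1/(2*p)) = 1)
(h(-41) + 9178) + q(T(4)) = ((36 - 1*(-41)) + 9178) + 1 = ((36 + 41) + 9178) + 1 = (77 + 9178) + 1 = 9255 + 1 = 9256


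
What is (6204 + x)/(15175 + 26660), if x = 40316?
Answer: 9304/8367 ≈ 1.1120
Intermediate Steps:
(6204 + x)/(15175 + 26660) = (6204 + 40316)/(15175 + 26660) = 46520/41835 = 46520*(1/41835) = 9304/8367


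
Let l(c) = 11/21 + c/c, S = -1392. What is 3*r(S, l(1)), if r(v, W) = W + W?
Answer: 64/7 ≈ 9.1429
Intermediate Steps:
l(c) = 32/21 (l(c) = 11*(1/21) + 1 = 11/21 + 1 = 32/21)
r(v, W) = 2*W
3*r(S, l(1)) = 3*(2*(32/21)) = 3*(64/21) = 64/7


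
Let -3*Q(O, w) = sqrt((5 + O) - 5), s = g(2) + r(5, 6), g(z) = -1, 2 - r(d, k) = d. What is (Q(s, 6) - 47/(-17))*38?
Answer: 1786/17 - 76*I/3 ≈ 105.06 - 25.333*I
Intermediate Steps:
r(d, k) = 2 - d
s = -4 (s = -1 + (2 - 1*5) = -1 + (2 - 5) = -1 - 3 = -4)
Q(O, w) = -sqrt(O)/3 (Q(O, w) = -sqrt((5 + O) - 5)/3 = -sqrt(O)/3)
(Q(s, 6) - 47/(-17))*38 = (-2*I/3 - 47/(-17))*38 = (-2*I/3 - 47*(-1/17))*38 = (-2*I/3 + 47/17)*38 = (47/17 - 2*I/3)*38 = 1786/17 - 76*I/3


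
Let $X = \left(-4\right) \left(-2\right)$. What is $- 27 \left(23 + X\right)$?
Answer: $-837$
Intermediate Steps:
$X = 8$
$- 27 \left(23 + X\right) = - 27 \left(23 + 8\right) = \left(-27\right) 31 = -837$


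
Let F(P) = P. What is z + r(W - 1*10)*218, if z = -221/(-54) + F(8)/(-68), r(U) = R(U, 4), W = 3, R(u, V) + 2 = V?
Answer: 403897/918 ≈ 439.98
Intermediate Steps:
R(u, V) = -2 + V
r(U) = 2 (r(U) = -2 + 4 = 2)
z = 3649/918 (z = -221/(-54) + 8/(-68) = -221*(-1/54) + 8*(-1/68) = 221/54 - 2/17 = 3649/918 ≈ 3.9749)
z + r(W - 1*10)*218 = 3649/918 + 2*218 = 3649/918 + 436 = 403897/918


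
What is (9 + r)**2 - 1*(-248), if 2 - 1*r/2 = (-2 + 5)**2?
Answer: 273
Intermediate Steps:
r = -14 (r = 4 - 2*(-2 + 5)**2 = 4 - 2*3**2 = 4 - 2*9 = 4 - 18 = -14)
(9 + r)**2 - 1*(-248) = (9 - 14)**2 - 1*(-248) = (-5)**2 + 248 = 25 + 248 = 273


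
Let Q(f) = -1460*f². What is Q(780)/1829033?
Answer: -888264000/1829033 ≈ -485.65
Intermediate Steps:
Q(780)/1829033 = -1460*780²/1829033 = -1460*608400*(1/1829033) = -888264000*1/1829033 = -888264000/1829033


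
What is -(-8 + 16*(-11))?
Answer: 184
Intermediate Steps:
-(-8 + 16*(-11)) = -(-8 - 176) = -1*(-184) = 184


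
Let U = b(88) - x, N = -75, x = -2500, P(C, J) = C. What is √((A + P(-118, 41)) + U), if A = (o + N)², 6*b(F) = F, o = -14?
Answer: √92859/3 ≈ 101.58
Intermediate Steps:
b(F) = F/6
A = 7921 (A = (-14 - 75)² = (-89)² = 7921)
U = 7544/3 (U = (⅙)*88 - 1*(-2500) = 44/3 + 2500 = 7544/3 ≈ 2514.7)
√((A + P(-118, 41)) + U) = √((7921 - 118) + 7544/3) = √(7803 + 7544/3) = √(30953/3) = √92859/3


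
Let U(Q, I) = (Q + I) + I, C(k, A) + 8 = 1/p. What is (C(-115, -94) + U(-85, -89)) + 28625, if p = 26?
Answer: 737205/26 ≈ 28354.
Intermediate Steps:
C(k, A) = -207/26 (C(k, A) = -8 + 1/26 = -207/26)
U(Q, I) = Q + 2*I (U(Q, I) = (I + Q) + I = Q + 2*I)
(C(-115, -94) + U(-85, -89)) + 28625 = (-207/26 + (-85 + 2*(-89))) + 28625 = (-207/26 + (-85 - 178)) + 28625 = (-207/26 - 263) + 28625 = -7045/26 + 28625 = 737205/26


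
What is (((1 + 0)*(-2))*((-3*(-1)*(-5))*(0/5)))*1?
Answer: 0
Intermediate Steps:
(((1 + 0)*(-2))*((-3*(-1)*(-5))*(0/5)))*1 = ((1*(-2))*((3*(-5))*(0*(⅕))))*1 = -(-30)*0*1 = -2*0*1 = 0*1 = 0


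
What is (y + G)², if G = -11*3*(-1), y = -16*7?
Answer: 6241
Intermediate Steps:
y = -112
G = 33 (G = -33*(-1) = 33)
(y + G)² = (-112 + 33)² = (-79)² = 6241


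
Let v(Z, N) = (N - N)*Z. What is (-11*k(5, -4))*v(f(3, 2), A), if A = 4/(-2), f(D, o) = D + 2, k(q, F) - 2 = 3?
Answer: 0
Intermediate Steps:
k(q, F) = 5 (k(q, F) = 2 + 3 = 5)
f(D, o) = 2 + D
A = -2 (A = 4*(-1/2) = -2)
v(Z, N) = 0 (v(Z, N) = 0*Z = 0)
(-11*k(5, -4))*v(f(3, 2), A) = -11*5*0 = -55*0 = 0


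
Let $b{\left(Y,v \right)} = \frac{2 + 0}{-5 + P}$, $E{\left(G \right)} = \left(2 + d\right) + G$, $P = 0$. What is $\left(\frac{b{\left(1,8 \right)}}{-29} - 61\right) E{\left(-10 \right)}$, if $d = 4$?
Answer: $\frac{35372}{145} \approx 243.94$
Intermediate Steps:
$E{\left(G \right)} = 6 + G$ ($E{\left(G \right)} = \left(2 + 4\right) + G = 6 + G$)
$b{\left(Y,v \right)} = - \frac{2}{5}$ ($b{\left(Y,v \right)} = \frac{2 + 0}{-5 + 0} = \frac{2}{-5} = 2 \left(- \frac{1}{5}\right) = - \frac{2}{5}$)
$\left(\frac{b{\left(1,8 \right)}}{-29} - 61\right) E{\left(-10 \right)} = \left(- \frac{2}{5 \left(-29\right)} - 61\right) \left(6 - 10\right) = \left(\left(- \frac{2}{5}\right) \left(- \frac{1}{29}\right) - 61\right) \left(-4\right) = \left(\frac{2}{145} - 61\right) \left(-4\right) = \left(- \frac{8843}{145}\right) \left(-4\right) = \frac{35372}{145}$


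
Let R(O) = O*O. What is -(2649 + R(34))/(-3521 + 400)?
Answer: 3805/3121 ≈ 1.2192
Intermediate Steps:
R(O) = O²
-(2649 + R(34))/(-3521 + 400) = -(2649 + 34²)/(-3521 + 400) = -(2649 + 1156)/(-3121) = -3805*(-1)/3121 = -1*(-3805/3121) = 3805/3121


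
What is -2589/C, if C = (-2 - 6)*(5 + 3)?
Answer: 2589/64 ≈ 40.453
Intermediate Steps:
C = -64 (C = -8*8 = -64)
-2589/C = -2589/(-64) = -2589*(-1/64) = 2589/64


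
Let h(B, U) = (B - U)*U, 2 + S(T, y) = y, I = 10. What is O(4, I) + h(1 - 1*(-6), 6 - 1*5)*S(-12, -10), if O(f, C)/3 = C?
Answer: -42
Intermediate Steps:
S(T, y) = -2 + y
O(f, C) = 3*C
h(B, U) = U*(B - U)
O(4, I) + h(1 - 1*(-6), 6 - 1*5)*S(-12, -10) = 3*10 + ((6 - 1*5)*((1 - 1*(-6)) - (6 - 1*5)))*(-2 - 10) = 30 + ((6 - 5)*((1 + 6) - (6 - 5)))*(-12) = 30 + (1*(7 - 1*1))*(-12) = 30 + (1*(7 - 1))*(-12) = 30 + (1*6)*(-12) = 30 + 6*(-12) = 30 - 72 = -42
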